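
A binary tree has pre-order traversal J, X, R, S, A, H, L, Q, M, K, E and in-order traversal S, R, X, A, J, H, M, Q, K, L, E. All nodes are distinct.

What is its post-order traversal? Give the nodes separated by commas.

S, R, A, X, M, K, Q, E, L, H, J

The first element of pre-order is the root; it splits in-order into left and right subtrees.
Root J: left subtree has 4 nodes {S, R, X, A}, right has 6 {H, M, Q, K, L, E}.
  Root X: left subtree has 2 nodes {S, R}, right has 1 {A}.
    Root R: left subtree has 1 node {S}, right has 0 { }.
  Root H: left subtree has 0 nodes { }, right has 5 {M, Q, K, L, E}.
    Root L: left subtree has 3 nodes {M, Q, K}, right has 1 {E}.
      Root Q: left subtree has 1 node {M}, right has 1 {K}.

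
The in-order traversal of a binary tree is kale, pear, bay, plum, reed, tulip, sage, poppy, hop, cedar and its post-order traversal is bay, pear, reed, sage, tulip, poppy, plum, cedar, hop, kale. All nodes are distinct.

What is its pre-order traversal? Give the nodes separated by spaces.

The last element of post-order is the root; it splits in-order into left and right subtrees.
Root kale: left subtree has 0 nodes { }, right has 9 {pear, bay, plum, reed, tulip, sage, poppy, hop, cedar}.
  Root hop: left subtree has 7 nodes {pear, bay, plum, reed, tulip, sage, poppy}, right has 1 {cedar}.
    Root plum: left subtree has 2 nodes {pear, bay}, right has 4 {reed, tulip, sage, poppy}.
      Root pear: left subtree has 0 nodes { }, right has 1 {bay}.
      Root poppy: left subtree has 3 nodes {reed, tulip, sage}, right has 0 { }.
        Root tulip: left subtree has 1 node {reed}, right has 1 {sage}.

kale hop plum pear bay poppy tulip reed sage cedar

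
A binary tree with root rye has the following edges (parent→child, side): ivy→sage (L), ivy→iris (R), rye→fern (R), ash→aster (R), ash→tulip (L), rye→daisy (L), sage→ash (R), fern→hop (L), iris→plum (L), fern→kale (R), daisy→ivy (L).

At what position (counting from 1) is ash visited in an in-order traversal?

In-order visits the left subtree, then the node, then the right subtree.
At rye: go left to daisy.
  At daisy: go left to ivy.
    At ivy: go left to sage.
      At sage: no left child.
      Visit sage.
      At sage: go right to ash.
        At ash: go left to tulip.
          tulip is a leaf — visit tulip.
        Visit ash.
        At ash: go right to aster.
          aster is a leaf — visit aster.
    Visit ivy.
    At ivy: go right to iris.
      At iris: go left to plum.
        plum is a leaf — visit plum.
      Visit iris.
      At iris: no right child.
  Visit daisy.
  At daisy: no right child.
Visit rye.
At rye: go right to fern.
  At fern: go left to hop.
    hop is a leaf — visit hop.
  Visit fern.
  At fern: go right to kale.
    kale is a leaf — visit kale.
Full in-order sequence: sage, tulip, ash, aster, ivy, plum, iris, daisy, rye, hop, fern, kale.

3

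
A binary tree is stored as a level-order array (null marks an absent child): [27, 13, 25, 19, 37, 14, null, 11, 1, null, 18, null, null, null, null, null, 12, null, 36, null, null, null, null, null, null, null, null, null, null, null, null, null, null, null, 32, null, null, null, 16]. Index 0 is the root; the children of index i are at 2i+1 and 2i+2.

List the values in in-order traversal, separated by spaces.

In-order visits the left subtree, then the node, then the right subtree.
At 27: go left to 13.
  At 13: go left to 19.
    At 19: go left to 11.
      At 11: no left child.
      Visit 11.
      At 11: go right to 12.
        At 12: no left child.
        Visit 12.
        At 12: go right to 32.
          32 is a leaf — visit 32.
    Visit 19.
    At 19: go right to 1.
      At 1: no left child.
      Visit 1.
      At 1: go right to 36.
        At 36: no left child.
        Visit 36.
        At 36: go right to 16.
          16 is a leaf — visit 16.
  Visit 13.
  At 13: go right to 37.
    At 37: no left child.
    Visit 37.
    At 37: go right to 18.
      18 is a leaf — visit 18.
Visit 27.
At 27: go right to 25.
  At 25: go left to 14.
    14 is a leaf — visit 14.
  Visit 25.
  At 25: no right child.

11 12 32 19 1 36 16 13 37 18 27 14 25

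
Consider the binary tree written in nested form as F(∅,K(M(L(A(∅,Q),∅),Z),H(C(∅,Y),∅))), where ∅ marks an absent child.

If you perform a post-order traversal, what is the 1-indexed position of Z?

Post-order visits the left subtree, then the right subtree, then the node.
At F: no left child.
At F: go right to K.
  At K: go left to M.
    At M: go left to L.
      At L: go left to A.
        At A: no left child.
        At A: go right to Q.
          Q is a leaf — visit Q.
        Visit A.
      At L: no right child.
      Visit L.
    At M: go right to Z.
      Z is a leaf — visit Z.
    Visit M.
  At K: go right to H.
    At H: go left to C.
      At C: no left child.
      At C: go right to Y.
        Y is a leaf — visit Y.
      Visit C.
    At H: no right child.
    Visit H.
  Visit K.
Visit F.
Full post-order sequence: Q, A, L, Z, M, Y, C, H, K, F.

4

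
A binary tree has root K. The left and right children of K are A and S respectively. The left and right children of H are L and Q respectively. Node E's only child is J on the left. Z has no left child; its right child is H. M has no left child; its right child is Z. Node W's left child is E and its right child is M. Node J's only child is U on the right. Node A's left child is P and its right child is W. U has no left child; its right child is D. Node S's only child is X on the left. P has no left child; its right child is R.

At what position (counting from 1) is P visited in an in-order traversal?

1

In-order visits the left subtree, then the node, then the right subtree.
At K: go left to A.
  At A: go left to P.
    At P: no left child.
    Visit P.
    At P: go right to R.
      R is a leaf — visit R.
  Visit A.
  At A: go right to W.
    At W: go left to E.
      At E: go left to J.
        At J: no left child.
        Visit J.
        At J: go right to U.
          At U: no left child.
          Visit U.
          At U: go right to D.
            D is a leaf — visit D.
      Visit E.
      At E: no right child.
    Visit W.
    At W: go right to M.
      At M: no left child.
      Visit M.
      At M: go right to Z.
        At Z: no left child.
        Visit Z.
        At Z: go right to H.
          At H: go left to L.
            L is a leaf — visit L.
          Visit H.
          At H: go right to Q.
            Q is a leaf — visit Q.
Visit K.
At K: go right to S.
  At S: go left to X.
    X is a leaf — visit X.
  Visit S.
  At S: no right child.
Full in-order sequence: P, R, A, J, U, D, E, W, M, Z, L, H, Q, K, X, S.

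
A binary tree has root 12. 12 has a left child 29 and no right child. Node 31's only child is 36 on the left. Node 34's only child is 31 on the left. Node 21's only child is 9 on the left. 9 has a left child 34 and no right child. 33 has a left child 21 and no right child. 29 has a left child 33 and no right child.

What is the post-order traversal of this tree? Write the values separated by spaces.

36 31 34 9 21 33 29 12

Post-order visits the left subtree, then the right subtree, then the node.
At 12: go left to 29.
  At 29: go left to 33.
    At 33: go left to 21.
      At 21: go left to 9.
        At 9: go left to 34.
          At 34: go left to 31.
            At 31: go left to 36.
              36 is a leaf — visit 36.
            At 31: no right child.
            Visit 31.
          At 34: no right child.
          Visit 34.
        At 9: no right child.
        Visit 9.
      At 21: no right child.
      Visit 21.
    At 33: no right child.
    Visit 33.
  At 29: no right child.
  Visit 29.
At 12: no right child.
Visit 12.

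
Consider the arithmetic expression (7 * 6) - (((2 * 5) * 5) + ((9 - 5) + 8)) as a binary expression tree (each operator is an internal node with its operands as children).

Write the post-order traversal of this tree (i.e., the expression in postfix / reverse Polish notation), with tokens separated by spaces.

Post-order on an expression tree gives postfix notation: for each operator, emit left operand, right operand, then the operator.

7 6 * 2 5 * 5 * 9 5 - 8 + + -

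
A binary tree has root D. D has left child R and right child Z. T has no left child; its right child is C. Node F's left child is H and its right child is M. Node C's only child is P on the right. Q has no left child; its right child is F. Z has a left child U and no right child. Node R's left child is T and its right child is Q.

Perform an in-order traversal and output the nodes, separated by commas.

T, C, P, R, Q, H, F, M, D, U, Z

In-order visits the left subtree, then the node, then the right subtree.
At D: go left to R.
  At R: go left to T.
    At T: no left child.
    Visit T.
    At T: go right to C.
      At C: no left child.
      Visit C.
      At C: go right to P.
        P is a leaf — visit P.
  Visit R.
  At R: go right to Q.
    At Q: no left child.
    Visit Q.
    At Q: go right to F.
      At F: go left to H.
        H is a leaf — visit H.
      Visit F.
      At F: go right to M.
        M is a leaf — visit M.
Visit D.
At D: go right to Z.
  At Z: go left to U.
    U is a leaf — visit U.
  Visit Z.
  At Z: no right child.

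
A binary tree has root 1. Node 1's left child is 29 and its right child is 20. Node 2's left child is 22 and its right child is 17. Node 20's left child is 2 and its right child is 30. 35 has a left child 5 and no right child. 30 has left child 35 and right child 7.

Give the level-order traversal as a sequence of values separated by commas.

1, 29, 20, 2, 30, 22, 17, 35, 7, 5

Level-order visits nodes level by level from the root, left to right within each level.
Level 0: 1
Level 1: 29, 20
Level 2: 2, 30
Level 3: 22, 17, 35, 7
Level 4: 5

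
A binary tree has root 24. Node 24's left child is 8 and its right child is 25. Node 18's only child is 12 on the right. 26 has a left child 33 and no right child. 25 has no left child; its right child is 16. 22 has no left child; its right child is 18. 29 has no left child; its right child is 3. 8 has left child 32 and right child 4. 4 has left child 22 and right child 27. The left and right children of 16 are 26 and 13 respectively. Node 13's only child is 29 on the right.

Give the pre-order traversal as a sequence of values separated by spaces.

Pre-order visits the node, then its left subtree, then its right subtree.
Visit 24.
At 24: go left to 8.
  Visit 8.
  At 8: go left to 32.
    32 is a leaf — visit 32.
  At 8: go right to 4.
    Visit 4.
    At 4: go left to 22.
      Visit 22.
      At 22: no left child.
      At 22: go right to 18.
        Visit 18.
        At 18: no left child.
        At 18: go right to 12.
          12 is a leaf — visit 12.
    At 4: go right to 27.
      27 is a leaf — visit 27.
At 24: go right to 25.
  Visit 25.
  At 25: no left child.
  At 25: go right to 16.
    Visit 16.
    At 16: go left to 26.
      Visit 26.
      At 26: go left to 33.
        33 is a leaf — visit 33.
      At 26: no right child.
    At 16: go right to 13.
      Visit 13.
      At 13: no left child.
      At 13: go right to 29.
        Visit 29.
        At 29: no left child.
        At 29: go right to 3.
          3 is a leaf — visit 3.

24 8 32 4 22 18 12 27 25 16 26 33 13 29 3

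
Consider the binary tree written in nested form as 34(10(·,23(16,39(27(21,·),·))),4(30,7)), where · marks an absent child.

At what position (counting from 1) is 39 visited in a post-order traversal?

4

Post-order visits the left subtree, then the right subtree, then the node.
At 34: go left to 10.
  At 10: no left child.
  At 10: go right to 23.
    At 23: go left to 16.
      16 is a leaf — visit 16.
    At 23: go right to 39.
      At 39: go left to 27.
        At 27: go left to 21.
          21 is a leaf — visit 21.
        At 27: no right child.
        Visit 27.
      At 39: no right child.
      Visit 39.
    Visit 23.
  Visit 10.
At 34: go right to 4.
  At 4: go left to 30.
    30 is a leaf — visit 30.
  At 4: go right to 7.
    7 is a leaf — visit 7.
  Visit 4.
Visit 34.
Full post-order sequence: 16, 21, 27, 39, 23, 10, 30, 7, 4, 34.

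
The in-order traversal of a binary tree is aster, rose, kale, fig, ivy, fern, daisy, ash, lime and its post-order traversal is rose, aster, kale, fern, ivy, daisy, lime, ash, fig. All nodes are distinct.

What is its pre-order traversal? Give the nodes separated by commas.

fig, kale, aster, rose, ash, daisy, ivy, fern, lime

The last element of post-order is the root; it splits in-order into left and right subtrees.
Root fig: left subtree has 3 nodes {aster, rose, kale}, right has 5 {ivy, fern, daisy, ash, lime}.
  Root kale: left subtree has 2 nodes {aster, rose}, right has 0 { }.
    Root aster: left subtree has 0 nodes { }, right has 1 {rose}.
  Root ash: left subtree has 3 nodes {ivy, fern, daisy}, right has 1 {lime}.
    Root daisy: left subtree has 2 nodes {ivy, fern}, right has 0 { }.
      Root ivy: left subtree has 0 nodes { }, right has 1 {fern}.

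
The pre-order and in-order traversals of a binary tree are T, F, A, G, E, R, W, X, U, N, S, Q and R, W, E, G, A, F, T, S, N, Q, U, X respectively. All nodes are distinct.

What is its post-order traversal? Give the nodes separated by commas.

The first element of pre-order is the root; it splits in-order into left and right subtrees.
Root T: left subtree has 6 nodes {R, W, E, G, A, F}, right has 5 {S, N, Q, U, X}.
  Root F: left subtree has 5 nodes {R, W, E, G, A}, right has 0 { }.
    Root A: left subtree has 4 nodes {R, W, E, G}, right has 0 { }.
      Root G: left subtree has 3 nodes {R, W, E}, right has 0 { }.
        Root E: left subtree has 2 nodes {R, W}, right has 0 { }.
          Root R: left subtree has 0 nodes { }, right has 1 {W}.
  Root X: left subtree has 4 nodes {S, N, Q, U}, right has 0 { }.
    Root U: left subtree has 3 nodes {S, N, Q}, right has 0 { }.
      Root N: left subtree has 1 node {S}, right has 1 {Q}.

W, R, E, G, A, F, S, Q, N, U, X, T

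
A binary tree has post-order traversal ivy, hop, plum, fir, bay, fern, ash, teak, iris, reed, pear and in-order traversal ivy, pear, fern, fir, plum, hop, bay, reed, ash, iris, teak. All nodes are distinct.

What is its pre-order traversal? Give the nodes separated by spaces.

The last element of post-order is the root; it splits in-order into left and right subtrees.
Root pear: left subtree has 1 node {ivy}, right has 9 {fern, fir, plum, hop, bay, reed, ash, iris, teak}.
  Root reed: left subtree has 5 nodes {fern, fir, plum, hop, bay}, right has 3 {ash, iris, teak}.
    Root fern: left subtree has 0 nodes { }, right has 4 {fir, plum, hop, bay}.
      Root bay: left subtree has 3 nodes {fir, plum, hop}, right has 0 { }.
        Root fir: left subtree has 0 nodes { }, right has 2 {plum, hop}.
          Root plum: left subtree has 0 nodes { }, right has 1 {hop}.
    Root iris: left subtree has 1 node {ash}, right has 1 {teak}.

pear ivy reed fern bay fir plum hop iris ash teak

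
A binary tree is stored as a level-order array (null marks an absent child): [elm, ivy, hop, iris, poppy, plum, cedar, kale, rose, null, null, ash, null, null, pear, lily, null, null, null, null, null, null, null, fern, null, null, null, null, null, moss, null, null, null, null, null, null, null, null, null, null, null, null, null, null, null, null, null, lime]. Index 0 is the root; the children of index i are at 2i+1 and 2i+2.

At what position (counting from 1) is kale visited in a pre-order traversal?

4

Pre-order visits the node, then its left subtree, then its right subtree.
Visit elm.
At elm: go left to ivy.
  Visit ivy.
  At ivy: go left to iris.
    Visit iris.
    At iris: go left to kale.
      Visit kale.
      At kale: go left to lily.
        lily is a leaf — visit lily.
      At kale: no right child.
    At iris: go right to rose.
      rose is a leaf — visit rose.
  At ivy: go right to poppy.
    poppy is a leaf — visit poppy.
At elm: go right to hop.
  Visit hop.
  At hop: go left to plum.
    Visit plum.
    At plum: go left to ash.
      Visit ash.
      At ash: go left to fern.
        Visit fern.
        At fern: go left to lime.
          lime is a leaf — visit lime.
        At fern: no right child.
      At ash: no right child.
    At plum: no right child.
  At hop: go right to cedar.
    Visit cedar.
    At cedar: no left child.
    At cedar: go right to pear.
      Visit pear.
      At pear: go left to moss.
        moss is a leaf — visit moss.
      At pear: no right child.
Full pre-order sequence: elm, ivy, iris, kale, lily, rose, poppy, hop, plum, ash, fern, lime, cedar, pear, moss.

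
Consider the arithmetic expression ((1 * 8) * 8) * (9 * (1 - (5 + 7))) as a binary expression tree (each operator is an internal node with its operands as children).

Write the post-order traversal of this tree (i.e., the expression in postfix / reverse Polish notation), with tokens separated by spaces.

1 8 * 8 * 9 1 5 7 + - * *

Post-order on an expression tree gives postfix notation: for each operator, emit left operand, right operand, then the operator.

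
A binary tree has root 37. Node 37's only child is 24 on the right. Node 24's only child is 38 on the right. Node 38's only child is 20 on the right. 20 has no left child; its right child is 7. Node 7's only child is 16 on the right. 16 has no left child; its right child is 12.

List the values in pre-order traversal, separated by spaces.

37 24 38 20 7 16 12

Pre-order visits the node, then its left subtree, then its right subtree.
Visit 37.
At 37: no left child.
At 37: go right to 24.
  Visit 24.
  At 24: no left child.
  At 24: go right to 38.
    Visit 38.
    At 38: no left child.
    At 38: go right to 20.
      Visit 20.
      At 20: no left child.
      At 20: go right to 7.
        Visit 7.
        At 7: no left child.
        At 7: go right to 16.
          Visit 16.
          At 16: no left child.
          At 16: go right to 12.
            12 is a leaf — visit 12.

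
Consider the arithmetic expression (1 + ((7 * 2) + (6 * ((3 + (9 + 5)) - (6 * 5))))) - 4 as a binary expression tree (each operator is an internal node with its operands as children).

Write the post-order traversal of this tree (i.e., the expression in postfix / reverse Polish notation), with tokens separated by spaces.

Post-order on an expression tree gives postfix notation: for each operator, emit left operand, right operand, then the operator.

1 7 2 * 6 3 9 5 + + 6 5 * - * + + 4 -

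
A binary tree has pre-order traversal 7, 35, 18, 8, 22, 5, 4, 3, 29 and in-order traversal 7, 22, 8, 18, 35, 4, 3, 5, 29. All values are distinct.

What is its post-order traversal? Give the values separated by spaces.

The first element of pre-order is the root; it splits in-order into left and right subtrees.
Root 7: left subtree has 0 nodes { }, right has 8 {22, 8, 18, 35, 4, 3, 5, 29}.
  Root 35: left subtree has 3 nodes {22, 8, 18}, right has 4 {4, 3, 5, 29}.
    Root 18: left subtree has 2 nodes {22, 8}, right has 0 { }.
      Root 8: left subtree has 1 node {22}, right has 0 { }.
    Root 5: left subtree has 2 nodes {4, 3}, right has 1 {29}.
      Root 4: left subtree has 0 nodes { }, right has 1 {3}.

22 8 18 3 4 29 5 35 7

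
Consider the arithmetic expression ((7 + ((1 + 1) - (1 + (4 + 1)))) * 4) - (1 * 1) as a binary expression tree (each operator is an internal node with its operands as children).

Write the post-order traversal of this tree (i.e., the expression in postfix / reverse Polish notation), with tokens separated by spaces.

7 1 1 + 1 4 1 + + - + 4 * 1 1 * -

Post-order on an expression tree gives postfix notation: for each operator, emit left operand, right operand, then the operator.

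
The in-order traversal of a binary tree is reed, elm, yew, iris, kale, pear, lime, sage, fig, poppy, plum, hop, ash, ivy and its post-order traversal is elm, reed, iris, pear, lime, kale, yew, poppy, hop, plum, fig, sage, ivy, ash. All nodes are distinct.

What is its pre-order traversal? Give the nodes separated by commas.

ash, sage, yew, reed, elm, kale, iris, lime, pear, fig, plum, poppy, hop, ivy

The last element of post-order is the root; it splits in-order into left and right subtrees.
Root ash: left subtree has 12 nodes {reed, elm, yew, iris, kale, pear, lime, sage, fig, poppy, plum, hop}, right has 1 {ivy}.
  Root sage: left subtree has 7 nodes {reed, elm, yew, iris, kale, pear, lime}, right has 4 {fig, poppy, plum, hop}.
    Root yew: left subtree has 2 nodes {reed, elm}, right has 4 {iris, kale, pear, lime}.
      Root reed: left subtree has 0 nodes { }, right has 1 {elm}.
      Root kale: left subtree has 1 node {iris}, right has 2 {pear, lime}.
        Root lime: left subtree has 1 node {pear}, right has 0 { }.
    Root fig: left subtree has 0 nodes { }, right has 3 {poppy, plum, hop}.
      Root plum: left subtree has 1 node {poppy}, right has 1 {hop}.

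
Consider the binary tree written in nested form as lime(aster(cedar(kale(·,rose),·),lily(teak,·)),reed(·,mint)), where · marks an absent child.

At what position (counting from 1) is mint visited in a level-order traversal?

Level-order visits nodes level by level from the root, left to right within each level.
Level 0: lime
Level 1: aster, reed
Level 2: cedar, lily, mint
Level 3: kale, teak
Level 4: rose
Full level-order sequence: lime, aster, reed, cedar, lily, mint, kale, teak, rose.

6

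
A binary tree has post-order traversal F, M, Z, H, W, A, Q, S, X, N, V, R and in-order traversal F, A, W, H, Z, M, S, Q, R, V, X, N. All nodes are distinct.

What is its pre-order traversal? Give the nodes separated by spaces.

The last element of post-order is the root; it splits in-order into left and right subtrees.
Root R: left subtree has 8 nodes {F, A, W, H, Z, M, S, Q}, right has 3 {V, X, N}.
  Root S: left subtree has 6 nodes {F, A, W, H, Z, M}, right has 1 {Q}.
    Root A: left subtree has 1 node {F}, right has 4 {W, H, Z, M}.
      Root W: left subtree has 0 nodes { }, right has 3 {H, Z, M}.
        Root H: left subtree has 0 nodes { }, right has 2 {Z, M}.
          Root Z: left subtree has 0 nodes { }, right has 1 {M}.
  Root V: left subtree has 0 nodes { }, right has 2 {X, N}.
    Root N: left subtree has 1 node {X}, right has 0 { }.

R S A F W H Z M Q V N X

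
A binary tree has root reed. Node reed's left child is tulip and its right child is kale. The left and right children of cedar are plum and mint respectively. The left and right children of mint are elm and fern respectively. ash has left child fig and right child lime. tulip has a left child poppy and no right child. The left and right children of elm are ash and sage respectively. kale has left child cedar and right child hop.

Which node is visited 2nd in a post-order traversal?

Post-order visits the left subtree, then the right subtree, then the node.
At reed: go left to tulip.
  At tulip: go left to poppy.
    poppy is a leaf — visit poppy.
  At tulip: no right child.
  Visit tulip.
At reed: go right to kale.
  At kale: go left to cedar.
    At cedar: go left to plum.
      plum is a leaf — visit plum.
    At cedar: go right to mint.
      At mint: go left to elm.
        At elm: go left to ash.
          At ash: go left to fig.
            fig is a leaf — visit fig.
          At ash: go right to lime.
            lime is a leaf — visit lime.
          Visit ash.
        At elm: go right to sage.
          sage is a leaf — visit sage.
        Visit elm.
      At mint: go right to fern.
        fern is a leaf — visit fern.
      Visit mint.
    Visit cedar.
  At kale: go right to hop.
    hop is a leaf — visit hop.
  Visit kale.
Visit reed.
Full post-order sequence: poppy, tulip, plum, fig, lime, ash, sage, elm, fern, mint, cedar, hop, kale, reed.

tulip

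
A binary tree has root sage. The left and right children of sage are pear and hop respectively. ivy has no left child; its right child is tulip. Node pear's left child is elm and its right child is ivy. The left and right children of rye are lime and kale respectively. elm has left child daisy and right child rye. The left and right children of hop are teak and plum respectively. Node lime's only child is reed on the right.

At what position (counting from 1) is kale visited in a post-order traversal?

4

Post-order visits the left subtree, then the right subtree, then the node.
At sage: go left to pear.
  At pear: go left to elm.
    At elm: go left to daisy.
      daisy is a leaf — visit daisy.
    At elm: go right to rye.
      At rye: go left to lime.
        At lime: no left child.
        At lime: go right to reed.
          reed is a leaf — visit reed.
        Visit lime.
      At rye: go right to kale.
        kale is a leaf — visit kale.
      Visit rye.
    Visit elm.
  At pear: go right to ivy.
    At ivy: no left child.
    At ivy: go right to tulip.
      tulip is a leaf — visit tulip.
    Visit ivy.
  Visit pear.
At sage: go right to hop.
  At hop: go left to teak.
    teak is a leaf — visit teak.
  At hop: go right to plum.
    plum is a leaf — visit plum.
  Visit hop.
Visit sage.
Full post-order sequence: daisy, reed, lime, kale, rye, elm, tulip, ivy, pear, teak, plum, hop, sage.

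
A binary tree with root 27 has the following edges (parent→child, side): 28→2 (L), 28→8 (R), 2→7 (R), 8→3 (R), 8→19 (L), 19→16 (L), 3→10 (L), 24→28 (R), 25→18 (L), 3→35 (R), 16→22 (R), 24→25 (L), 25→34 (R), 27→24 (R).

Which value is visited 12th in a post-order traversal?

8

Post-order visits the left subtree, then the right subtree, then the node.
At 27: no left child.
At 27: go right to 24.
  At 24: go left to 25.
    At 25: go left to 18.
      18 is a leaf — visit 18.
    At 25: go right to 34.
      34 is a leaf — visit 34.
    Visit 25.
  At 24: go right to 28.
    At 28: go left to 2.
      At 2: no left child.
      At 2: go right to 7.
        7 is a leaf — visit 7.
      Visit 2.
    At 28: go right to 8.
      At 8: go left to 19.
        At 19: go left to 16.
          At 16: no left child.
          At 16: go right to 22.
            22 is a leaf — visit 22.
          Visit 16.
        At 19: no right child.
        Visit 19.
      At 8: go right to 3.
        At 3: go left to 10.
          10 is a leaf — visit 10.
        At 3: go right to 35.
          35 is a leaf — visit 35.
        Visit 3.
      Visit 8.
    Visit 28.
  Visit 24.
Visit 27.
Full post-order sequence: 18, 34, 25, 7, 2, 22, 16, 19, 10, 35, 3, 8, 28, 24, 27.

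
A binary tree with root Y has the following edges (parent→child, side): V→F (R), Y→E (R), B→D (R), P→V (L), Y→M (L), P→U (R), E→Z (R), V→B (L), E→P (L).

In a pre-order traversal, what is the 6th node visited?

Pre-order visits the node, then its left subtree, then its right subtree.
Visit Y.
At Y: go left to M.
  M is a leaf — visit M.
At Y: go right to E.
  Visit E.
  At E: go left to P.
    Visit P.
    At P: go left to V.
      Visit V.
      At V: go left to B.
        Visit B.
        At B: no left child.
        At B: go right to D.
          D is a leaf — visit D.
      At V: go right to F.
        F is a leaf — visit F.
    At P: go right to U.
      U is a leaf — visit U.
  At E: go right to Z.
    Z is a leaf — visit Z.
Full pre-order sequence: Y, M, E, P, V, B, D, F, U, Z.

B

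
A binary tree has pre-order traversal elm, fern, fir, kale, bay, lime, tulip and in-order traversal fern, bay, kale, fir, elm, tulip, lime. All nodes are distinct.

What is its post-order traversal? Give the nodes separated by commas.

The first element of pre-order is the root; it splits in-order into left and right subtrees.
Root elm: left subtree has 4 nodes {fern, bay, kale, fir}, right has 2 {tulip, lime}.
  Root fern: left subtree has 0 nodes { }, right has 3 {bay, kale, fir}.
    Root fir: left subtree has 2 nodes {bay, kale}, right has 0 { }.
      Root kale: left subtree has 1 node {bay}, right has 0 { }.
  Root lime: left subtree has 1 node {tulip}, right has 0 { }.

bay, kale, fir, fern, tulip, lime, elm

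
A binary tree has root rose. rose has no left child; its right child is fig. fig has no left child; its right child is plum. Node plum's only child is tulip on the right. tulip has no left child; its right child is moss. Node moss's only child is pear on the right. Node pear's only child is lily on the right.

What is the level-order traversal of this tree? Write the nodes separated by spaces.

Level-order visits nodes level by level from the root, left to right within each level.
Level 0: rose
Level 1: fig
Level 2: plum
Level 3: tulip
Level 4: moss
Level 5: pear
Level 6: lily

rose fig plum tulip moss pear lily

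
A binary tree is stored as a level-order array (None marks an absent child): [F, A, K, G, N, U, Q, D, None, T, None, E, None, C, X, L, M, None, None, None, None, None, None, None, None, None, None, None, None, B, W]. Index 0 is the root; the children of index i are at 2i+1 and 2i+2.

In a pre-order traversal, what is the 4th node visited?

D

Pre-order visits the node, then its left subtree, then its right subtree.
Visit F.
At F: go left to A.
  Visit A.
  At A: go left to G.
    Visit G.
    At G: go left to D.
      Visit D.
      At D: go left to L.
        L is a leaf — visit L.
      At D: go right to M.
        M is a leaf — visit M.
    At G: no right child.
  At A: go right to N.
    Visit N.
    At N: go left to T.
      T is a leaf — visit T.
    At N: no right child.
At F: go right to K.
  Visit K.
  At K: go left to U.
    Visit U.
    At U: go left to E.
      E is a leaf — visit E.
    At U: no right child.
  At K: go right to Q.
    Visit Q.
    At Q: go left to C.
      C is a leaf — visit C.
    At Q: go right to X.
      Visit X.
      At X: go left to B.
        B is a leaf — visit B.
      At X: go right to W.
        W is a leaf — visit W.
Full pre-order sequence: F, A, G, D, L, M, N, T, K, U, E, Q, C, X, B, W.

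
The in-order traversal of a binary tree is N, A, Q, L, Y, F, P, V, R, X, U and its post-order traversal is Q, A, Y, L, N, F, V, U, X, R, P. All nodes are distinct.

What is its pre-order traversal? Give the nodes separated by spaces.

P F N L A Q Y R V X U

The last element of post-order is the root; it splits in-order into left and right subtrees.
Root P: left subtree has 6 nodes {N, A, Q, L, Y, F}, right has 4 {V, R, X, U}.
  Root F: left subtree has 5 nodes {N, A, Q, L, Y}, right has 0 { }.
    Root N: left subtree has 0 nodes { }, right has 4 {A, Q, L, Y}.
      Root L: left subtree has 2 nodes {A, Q}, right has 1 {Y}.
        Root A: left subtree has 0 nodes { }, right has 1 {Q}.
  Root R: left subtree has 1 node {V}, right has 2 {X, U}.
    Root X: left subtree has 0 nodes { }, right has 1 {U}.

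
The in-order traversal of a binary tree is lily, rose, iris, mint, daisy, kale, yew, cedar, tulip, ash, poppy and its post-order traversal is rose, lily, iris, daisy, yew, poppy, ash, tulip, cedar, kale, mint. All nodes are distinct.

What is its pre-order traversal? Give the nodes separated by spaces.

The last element of post-order is the root; it splits in-order into left and right subtrees.
Root mint: left subtree has 3 nodes {lily, rose, iris}, right has 7 {daisy, kale, yew, cedar, tulip, ash, poppy}.
  Root iris: left subtree has 2 nodes {lily, rose}, right has 0 { }.
    Root lily: left subtree has 0 nodes { }, right has 1 {rose}.
  Root kale: left subtree has 1 node {daisy}, right has 5 {yew, cedar, tulip, ash, poppy}.
    Root cedar: left subtree has 1 node {yew}, right has 3 {tulip, ash, poppy}.
      Root tulip: left subtree has 0 nodes { }, right has 2 {ash, poppy}.
        Root ash: left subtree has 0 nodes { }, right has 1 {poppy}.

mint iris lily rose kale daisy cedar yew tulip ash poppy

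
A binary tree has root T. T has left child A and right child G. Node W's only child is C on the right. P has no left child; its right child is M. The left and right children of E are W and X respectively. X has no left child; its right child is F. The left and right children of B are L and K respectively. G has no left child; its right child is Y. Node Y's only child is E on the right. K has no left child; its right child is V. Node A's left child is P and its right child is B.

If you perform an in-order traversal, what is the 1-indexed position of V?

7

In-order visits the left subtree, then the node, then the right subtree.
At T: go left to A.
  At A: go left to P.
    At P: no left child.
    Visit P.
    At P: go right to M.
      M is a leaf — visit M.
  Visit A.
  At A: go right to B.
    At B: go left to L.
      L is a leaf — visit L.
    Visit B.
    At B: go right to K.
      At K: no left child.
      Visit K.
      At K: go right to V.
        V is a leaf — visit V.
Visit T.
At T: go right to G.
  At G: no left child.
  Visit G.
  At G: go right to Y.
    At Y: no left child.
    Visit Y.
    At Y: go right to E.
      At E: go left to W.
        At W: no left child.
        Visit W.
        At W: go right to C.
          C is a leaf — visit C.
      Visit E.
      At E: go right to X.
        At X: no left child.
        Visit X.
        At X: go right to F.
          F is a leaf — visit F.
Full in-order sequence: P, M, A, L, B, K, V, T, G, Y, W, C, E, X, F.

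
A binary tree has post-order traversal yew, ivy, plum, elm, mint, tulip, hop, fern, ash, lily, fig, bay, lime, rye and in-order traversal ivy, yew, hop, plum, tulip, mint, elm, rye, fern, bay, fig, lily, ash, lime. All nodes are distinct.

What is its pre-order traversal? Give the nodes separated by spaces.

The last element of post-order is the root; it splits in-order into left and right subtrees.
Root rye: left subtree has 7 nodes {ivy, yew, hop, plum, tulip, mint, elm}, right has 6 {fern, bay, fig, lily, ash, lime}.
  Root hop: left subtree has 2 nodes {ivy, yew}, right has 4 {plum, tulip, mint, elm}.
    Root ivy: left subtree has 0 nodes { }, right has 1 {yew}.
    Root tulip: left subtree has 1 node {plum}, right has 2 {mint, elm}.
      Root mint: left subtree has 0 nodes { }, right has 1 {elm}.
  Root lime: left subtree has 5 nodes {fern, bay, fig, lily, ash}, right has 0 { }.
    Root bay: left subtree has 1 node {fern}, right has 3 {fig, lily, ash}.
      Root fig: left subtree has 0 nodes { }, right has 2 {lily, ash}.
        Root lily: left subtree has 0 nodes { }, right has 1 {ash}.

rye hop ivy yew tulip plum mint elm lime bay fern fig lily ash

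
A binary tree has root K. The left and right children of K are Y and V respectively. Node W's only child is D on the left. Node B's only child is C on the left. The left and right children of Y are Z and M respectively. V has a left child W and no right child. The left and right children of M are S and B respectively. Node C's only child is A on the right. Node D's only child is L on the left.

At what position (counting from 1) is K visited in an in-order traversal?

In-order visits the left subtree, then the node, then the right subtree.
At K: go left to Y.
  At Y: go left to Z.
    Z is a leaf — visit Z.
  Visit Y.
  At Y: go right to M.
    At M: go left to S.
      S is a leaf — visit S.
    Visit M.
    At M: go right to B.
      At B: go left to C.
        At C: no left child.
        Visit C.
        At C: go right to A.
          A is a leaf — visit A.
      Visit B.
      At B: no right child.
Visit K.
At K: go right to V.
  At V: go left to W.
    At W: go left to D.
      At D: go left to L.
        L is a leaf — visit L.
      Visit D.
      At D: no right child.
    Visit W.
    At W: no right child.
  Visit V.
  At V: no right child.
Full in-order sequence: Z, Y, S, M, C, A, B, K, L, D, W, V.

8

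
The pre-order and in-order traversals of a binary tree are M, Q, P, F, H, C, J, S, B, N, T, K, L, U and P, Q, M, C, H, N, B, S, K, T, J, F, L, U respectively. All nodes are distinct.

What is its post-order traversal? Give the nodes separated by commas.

The first element of pre-order is the root; it splits in-order into left and right subtrees.
Root M: left subtree has 2 nodes {P, Q}, right has 11 {C, H, N, B, S, K, T, J, F, L, U}.
  Root Q: left subtree has 1 node {P}, right has 0 { }.
  Root F: left subtree has 8 nodes {C, H, N, B, S, K, T, J}, right has 2 {L, U}.
    Root H: left subtree has 1 node {C}, right has 6 {N, B, S, K, T, J}.
      Root J: left subtree has 5 nodes {N, B, S, K, T}, right has 0 { }.
        Root S: left subtree has 2 nodes {N, B}, right has 2 {K, T}.
          Root B: left subtree has 1 node {N}, right has 0 { }.
          Root T: left subtree has 1 node {K}, right has 0 { }.
    Root L: left subtree has 0 nodes { }, right has 1 {U}.

P, Q, C, N, B, K, T, S, J, H, U, L, F, M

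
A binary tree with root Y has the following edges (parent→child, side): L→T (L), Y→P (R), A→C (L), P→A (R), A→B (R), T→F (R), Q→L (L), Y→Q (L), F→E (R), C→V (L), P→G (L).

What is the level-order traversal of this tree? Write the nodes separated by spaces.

Level-order visits nodes level by level from the root, left to right within each level.
Level 0: Y
Level 1: Q, P
Level 2: L, G, A
Level 3: T, C, B
Level 4: F, V
Level 5: E

Y Q P L G A T C B F V E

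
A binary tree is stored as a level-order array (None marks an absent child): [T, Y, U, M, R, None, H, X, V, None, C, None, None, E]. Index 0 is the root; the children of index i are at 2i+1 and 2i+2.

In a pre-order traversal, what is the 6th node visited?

Pre-order visits the node, then its left subtree, then its right subtree.
Visit T.
At T: go left to Y.
  Visit Y.
  At Y: go left to M.
    Visit M.
    At M: go left to X.
      X is a leaf — visit X.
    At M: go right to V.
      V is a leaf — visit V.
  At Y: go right to R.
    Visit R.
    At R: no left child.
    At R: go right to C.
      C is a leaf — visit C.
At T: go right to U.
  Visit U.
  At U: no left child.
  At U: go right to H.
    Visit H.
    At H: go left to E.
      E is a leaf — visit E.
    At H: no right child.
Full pre-order sequence: T, Y, M, X, V, R, C, U, H, E.

R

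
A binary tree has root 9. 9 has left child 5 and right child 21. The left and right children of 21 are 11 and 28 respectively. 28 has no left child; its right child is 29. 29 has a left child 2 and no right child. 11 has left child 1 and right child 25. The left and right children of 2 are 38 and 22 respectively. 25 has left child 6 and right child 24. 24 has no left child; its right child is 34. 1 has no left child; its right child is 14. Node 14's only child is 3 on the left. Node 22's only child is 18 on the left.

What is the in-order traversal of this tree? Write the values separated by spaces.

5 9 1 3 14 11 6 25 24 34 21 28 38 2 18 22 29

In-order visits the left subtree, then the node, then the right subtree.
At 9: go left to 5.
  5 is a leaf — visit 5.
Visit 9.
At 9: go right to 21.
  At 21: go left to 11.
    At 11: go left to 1.
      At 1: no left child.
      Visit 1.
      At 1: go right to 14.
        At 14: go left to 3.
          3 is a leaf — visit 3.
        Visit 14.
        At 14: no right child.
    Visit 11.
    At 11: go right to 25.
      At 25: go left to 6.
        6 is a leaf — visit 6.
      Visit 25.
      At 25: go right to 24.
        At 24: no left child.
        Visit 24.
        At 24: go right to 34.
          34 is a leaf — visit 34.
  Visit 21.
  At 21: go right to 28.
    At 28: no left child.
    Visit 28.
    At 28: go right to 29.
      At 29: go left to 2.
        At 2: go left to 38.
          38 is a leaf — visit 38.
        Visit 2.
        At 2: go right to 22.
          At 22: go left to 18.
            18 is a leaf — visit 18.
          Visit 22.
          At 22: no right child.
      Visit 29.
      At 29: no right child.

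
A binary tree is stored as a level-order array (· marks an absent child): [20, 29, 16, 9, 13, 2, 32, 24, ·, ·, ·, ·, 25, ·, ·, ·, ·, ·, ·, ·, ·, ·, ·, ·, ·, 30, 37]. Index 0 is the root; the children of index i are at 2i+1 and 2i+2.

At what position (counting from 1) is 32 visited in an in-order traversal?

In-order visits the left subtree, then the node, then the right subtree.
At 20: go left to 29.
  At 29: go left to 9.
    At 9: go left to 24.
      24 is a leaf — visit 24.
    Visit 9.
    At 9: no right child.
  Visit 29.
  At 29: go right to 13.
    13 is a leaf — visit 13.
Visit 20.
At 20: go right to 16.
  At 16: go left to 2.
    At 2: no left child.
    Visit 2.
    At 2: go right to 25.
      At 25: go left to 30.
        30 is a leaf — visit 30.
      Visit 25.
      At 25: go right to 37.
        37 is a leaf — visit 37.
  Visit 16.
  At 16: go right to 32.
    32 is a leaf — visit 32.
Full in-order sequence: 24, 9, 29, 13, 20, 2, 30, 25, 37, 16, 32.

11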